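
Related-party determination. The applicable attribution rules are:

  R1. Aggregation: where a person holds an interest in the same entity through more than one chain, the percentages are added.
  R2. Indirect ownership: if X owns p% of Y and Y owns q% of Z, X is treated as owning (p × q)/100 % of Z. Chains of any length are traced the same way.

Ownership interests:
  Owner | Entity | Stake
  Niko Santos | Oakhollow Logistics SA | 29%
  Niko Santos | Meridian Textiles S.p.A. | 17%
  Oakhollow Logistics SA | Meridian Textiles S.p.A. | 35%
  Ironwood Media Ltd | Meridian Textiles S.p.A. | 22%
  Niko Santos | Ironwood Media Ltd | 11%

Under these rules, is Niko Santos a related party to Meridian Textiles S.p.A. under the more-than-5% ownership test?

Chain via Ironwood Media Ltd (R2): 11% × 22% = 2.42% of Meridian Textiles S.p.A.
Chain via Oakhollow Logistics SA (R2): 29% × 35% = 10.15% of Meridian Textiles S.p.A.
Direct interest in Meridian Textiles S.p.A: 17%.
Aggregating (R1): 2.42% + 10.15% + 17% = 29.57%.
29.57% exceeds the 5% threshold, so Niko is a related party to Meridian Textiles S.p.A.

Yes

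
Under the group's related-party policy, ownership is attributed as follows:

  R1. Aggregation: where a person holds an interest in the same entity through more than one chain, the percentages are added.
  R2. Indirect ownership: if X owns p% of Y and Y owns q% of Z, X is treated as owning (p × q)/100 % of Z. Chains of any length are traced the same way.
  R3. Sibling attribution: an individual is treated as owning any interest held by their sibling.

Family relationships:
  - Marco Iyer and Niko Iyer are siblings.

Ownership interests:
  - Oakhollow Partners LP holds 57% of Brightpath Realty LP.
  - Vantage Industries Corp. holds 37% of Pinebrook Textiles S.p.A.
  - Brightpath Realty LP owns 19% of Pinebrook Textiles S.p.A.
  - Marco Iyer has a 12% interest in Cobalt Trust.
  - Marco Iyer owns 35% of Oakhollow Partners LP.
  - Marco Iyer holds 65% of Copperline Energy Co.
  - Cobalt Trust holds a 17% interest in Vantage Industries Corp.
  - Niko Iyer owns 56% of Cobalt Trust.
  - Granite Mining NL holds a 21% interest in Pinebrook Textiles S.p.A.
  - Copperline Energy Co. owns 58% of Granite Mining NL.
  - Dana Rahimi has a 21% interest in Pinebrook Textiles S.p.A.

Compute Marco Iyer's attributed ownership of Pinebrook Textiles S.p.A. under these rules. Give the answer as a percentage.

15.9847%

By sibling attribution (R3), Marco Iyer is treated as also owning Niko Iyer's interest in Cobalt Trust, giving 12% + 56% = 68%.
Chain via Copperline Energy Co. → Granite Mining NL (R2): 65% × 58% × 21% = 7.917% of Pinebrook Textiles S.p.A.
Chain via Oakhollow Partners LP → Brightpath Realty LP (R2): 35% × 57% × 19% = 3.7905% of Pinebrook Textiles S.p.A.
Chain via Cobalt Trust → Vantage Industries Corp. (R2): 68% × 17% × 37% = 4.2772% of Pinebrook Textiles S.p.A.
Aggregating (R1): 7.917% + 3.7905% + 4.2772% = 15.9847%.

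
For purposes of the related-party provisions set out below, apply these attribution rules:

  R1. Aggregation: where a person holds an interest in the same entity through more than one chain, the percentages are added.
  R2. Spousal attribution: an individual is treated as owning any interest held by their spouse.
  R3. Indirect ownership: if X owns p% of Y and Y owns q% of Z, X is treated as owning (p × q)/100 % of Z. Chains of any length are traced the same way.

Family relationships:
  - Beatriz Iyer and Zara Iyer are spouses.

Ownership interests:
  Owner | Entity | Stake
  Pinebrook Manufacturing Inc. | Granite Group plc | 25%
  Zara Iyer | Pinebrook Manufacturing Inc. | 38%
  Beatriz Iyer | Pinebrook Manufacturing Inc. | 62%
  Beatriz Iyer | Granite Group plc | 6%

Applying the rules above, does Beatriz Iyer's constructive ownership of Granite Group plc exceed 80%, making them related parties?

No

By spousal attribution (R2), Beatriz Iyer is treated as also owning Zara Iyer's interest in Pinebrook Manufacturing Inc, giving 62% + 38% = 100%.
Chain via Pinebrook Manufacturing Inc. (R3): 100% × 25% = 25% of Granite Group plc.
Direct interest in Granite Group plc: 6%.
Aggregating (R1): 25% + 6% = 31%.
31% does not exceed the 80% threshold, so Beatriz is not a related party to Granite Group plc.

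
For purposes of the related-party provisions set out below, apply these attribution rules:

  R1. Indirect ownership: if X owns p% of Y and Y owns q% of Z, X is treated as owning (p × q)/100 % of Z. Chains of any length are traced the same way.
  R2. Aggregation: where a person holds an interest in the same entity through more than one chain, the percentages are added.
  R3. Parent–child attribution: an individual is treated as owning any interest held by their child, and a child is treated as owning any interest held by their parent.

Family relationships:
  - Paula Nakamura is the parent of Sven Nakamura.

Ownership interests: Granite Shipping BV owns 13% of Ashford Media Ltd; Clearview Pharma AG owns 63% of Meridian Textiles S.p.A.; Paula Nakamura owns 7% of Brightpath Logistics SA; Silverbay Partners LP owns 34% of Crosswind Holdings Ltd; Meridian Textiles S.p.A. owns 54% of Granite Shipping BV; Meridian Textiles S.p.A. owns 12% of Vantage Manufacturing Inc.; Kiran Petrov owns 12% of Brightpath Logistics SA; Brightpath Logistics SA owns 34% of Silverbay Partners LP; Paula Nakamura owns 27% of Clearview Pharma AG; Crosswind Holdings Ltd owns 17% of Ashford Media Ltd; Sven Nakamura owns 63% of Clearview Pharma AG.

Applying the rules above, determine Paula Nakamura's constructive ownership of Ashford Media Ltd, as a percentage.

4.117904%

By parent–child attribution (R3), Paula Nakamura is treated as also owning Sven Nakamura's interest in Clearview Pharma AG, giving 27% + 63% = 90%.
Chain via Brightpath Logistics SA → Silverbay Partners LP → Crosswind Holdings Ltd (R1): 7% × 34% × 34% × 17% = 0.137564% of Ashford Media Ltd.
Chain via Clearview Pharma AG → Meridian Textiles S.p.A. → Granite Shipping BV (R1): 90% × 63% × 54% × 13% = 3.98034% of Ashford Media Ltd.
Aggregating (R2): 0.137564% + 3.98034% = 4.117904%.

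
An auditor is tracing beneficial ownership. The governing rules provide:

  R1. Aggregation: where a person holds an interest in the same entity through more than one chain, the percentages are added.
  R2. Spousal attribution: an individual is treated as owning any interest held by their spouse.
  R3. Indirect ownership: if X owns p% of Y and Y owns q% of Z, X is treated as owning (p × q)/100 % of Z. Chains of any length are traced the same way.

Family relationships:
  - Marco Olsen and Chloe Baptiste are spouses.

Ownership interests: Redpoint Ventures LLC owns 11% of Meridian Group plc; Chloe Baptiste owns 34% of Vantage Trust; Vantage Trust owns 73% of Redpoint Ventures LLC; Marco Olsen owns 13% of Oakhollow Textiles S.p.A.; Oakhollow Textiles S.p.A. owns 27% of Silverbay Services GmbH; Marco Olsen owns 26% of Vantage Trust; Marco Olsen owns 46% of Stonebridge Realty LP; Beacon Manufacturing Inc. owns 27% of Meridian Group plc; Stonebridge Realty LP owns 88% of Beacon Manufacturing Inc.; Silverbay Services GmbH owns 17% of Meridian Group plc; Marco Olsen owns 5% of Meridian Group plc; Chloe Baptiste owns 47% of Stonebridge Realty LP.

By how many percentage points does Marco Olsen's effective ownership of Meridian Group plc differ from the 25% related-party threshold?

7.5115

By spousal attribution (R2), Marco Olsen is treated as also owning Chloe Baptiste's interest in Vantage Trust, giving 26% + 34% = 60%.
By spousal attribution (R2), Marco Olsen is treated as also owning Chloe Baptiste's interest in Stonebridge Realty LP, giving 46% + 47% = 93%.
Chain via Vantage Trust → Redpoint Ventures LLC (R3): 60% × 73% × 11% = 4.818% of Meridian Group plc.
Chain via Oakhollow Textiles S.p.A. → Silverbay Services GmbH (R3): 13% × 27% × 17% = 0.5967% of Meridian Group plc.
Chain via Stonebridge Realty LP → Beacon Manufacturing Inc. (R3): 93% × 88% × 27% = 22.0968% of Meridian Group plc.
Direct interest in Meridian Group plc: 5%.
Aggregating (R1): 4.818% + 0.5967% + 22.0968% + 5% = 32.5115%.
32.5115% exceeds the 25% threshold by 7.5115 percentage points.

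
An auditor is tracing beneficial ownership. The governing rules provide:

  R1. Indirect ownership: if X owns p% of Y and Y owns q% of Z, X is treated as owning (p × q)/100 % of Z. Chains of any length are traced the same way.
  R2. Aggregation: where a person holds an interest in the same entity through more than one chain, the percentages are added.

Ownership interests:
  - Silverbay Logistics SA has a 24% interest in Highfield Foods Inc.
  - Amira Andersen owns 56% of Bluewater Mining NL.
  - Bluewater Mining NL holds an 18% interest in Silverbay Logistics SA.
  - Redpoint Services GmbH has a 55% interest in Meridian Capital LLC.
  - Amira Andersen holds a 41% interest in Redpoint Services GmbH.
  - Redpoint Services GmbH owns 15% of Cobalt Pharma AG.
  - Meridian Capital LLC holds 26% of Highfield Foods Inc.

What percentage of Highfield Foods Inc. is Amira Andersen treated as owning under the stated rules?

8.2822%

Chain via Bluewater Mining NL → Silverbay Logistics SA (R1): 56% × 18% × 24% = 2.4192% of Highfield Foods Inc.
Chain via Redpoint Services GmbH → Meridian Capital LLC (R1): 41% × 55% × 26% = 5.863% of Highfield Foods Inc.
Aggregating (R2): 2.4192% + 5.863% = 8.2822%.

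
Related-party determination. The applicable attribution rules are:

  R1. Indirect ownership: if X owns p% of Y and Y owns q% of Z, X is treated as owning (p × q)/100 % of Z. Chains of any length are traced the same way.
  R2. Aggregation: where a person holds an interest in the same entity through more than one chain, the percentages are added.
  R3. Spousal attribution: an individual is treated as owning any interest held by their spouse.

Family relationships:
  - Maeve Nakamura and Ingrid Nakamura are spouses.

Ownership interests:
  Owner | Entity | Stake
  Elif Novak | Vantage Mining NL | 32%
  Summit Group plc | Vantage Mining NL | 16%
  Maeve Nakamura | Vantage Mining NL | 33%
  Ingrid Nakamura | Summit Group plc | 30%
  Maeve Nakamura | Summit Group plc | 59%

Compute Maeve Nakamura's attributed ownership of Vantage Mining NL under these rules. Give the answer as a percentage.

47.24%

By spousal attribution (R3), Maeve Nakamura is treated as also owning Ingrid Nakamura's interest in Summit Group plc, giving 59% + 30% = 89%.
Chain via Summit Group plc (R1): 89% × 16% = 14.24% of Vantage Mining NL.
Direct interest in Vantage Mining NL: 33%.
Aggregating (R2): 14.24% + 33% = 47.24%.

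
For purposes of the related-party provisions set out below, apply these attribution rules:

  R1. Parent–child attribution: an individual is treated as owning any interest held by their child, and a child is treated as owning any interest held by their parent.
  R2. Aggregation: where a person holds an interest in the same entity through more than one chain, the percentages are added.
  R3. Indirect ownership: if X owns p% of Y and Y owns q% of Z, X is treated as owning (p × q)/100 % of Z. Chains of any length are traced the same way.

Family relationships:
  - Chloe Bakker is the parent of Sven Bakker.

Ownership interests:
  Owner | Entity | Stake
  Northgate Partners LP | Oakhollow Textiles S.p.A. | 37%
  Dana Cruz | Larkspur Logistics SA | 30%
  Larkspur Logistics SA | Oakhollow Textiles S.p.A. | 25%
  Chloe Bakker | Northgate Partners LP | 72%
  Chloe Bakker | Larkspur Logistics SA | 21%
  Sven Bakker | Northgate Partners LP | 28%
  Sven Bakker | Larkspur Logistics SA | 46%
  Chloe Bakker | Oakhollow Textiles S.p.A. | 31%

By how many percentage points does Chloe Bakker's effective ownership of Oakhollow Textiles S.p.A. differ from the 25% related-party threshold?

59.75

By parent–child attribution (R1), Chloe Bakker is treated as also owning Sven Bakker's interest in Northgate Partners LP, giving 72% + 28% = 100%.
By parent–child attribution (R1), Chloe Bakker is treated as also owning Sven Bakker's interest in Larkspur Logistics SA, giving 21% + 46% = 67%.
Chain via Northgate Partners LP (R3): 100% × 37% = 37% of Oakhollow Textiles S.p.A.
Chain via Larkspur Logistics SA (R3): 67% × 25% = 16.75% of Oakhollow Textiles S.p.A.
Direct interest in Oakhollow Textiles S.p.A: 31%.
Aggregating (R2): 37% + 16.75% + 31% = 84.75%.
84.75% exceeds the 25% threshold by 59.75 percentage points.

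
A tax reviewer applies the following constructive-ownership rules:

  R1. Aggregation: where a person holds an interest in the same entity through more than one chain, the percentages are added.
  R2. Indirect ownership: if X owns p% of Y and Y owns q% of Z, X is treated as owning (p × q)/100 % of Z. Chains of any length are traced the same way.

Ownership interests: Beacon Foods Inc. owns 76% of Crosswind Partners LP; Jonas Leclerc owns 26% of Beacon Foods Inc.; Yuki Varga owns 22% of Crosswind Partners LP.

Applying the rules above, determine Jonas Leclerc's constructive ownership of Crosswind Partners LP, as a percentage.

Chain via Beacon Foods Inc. (R2): 26% × 76% = 19.76% of Crosswind Partners LP.

19.76%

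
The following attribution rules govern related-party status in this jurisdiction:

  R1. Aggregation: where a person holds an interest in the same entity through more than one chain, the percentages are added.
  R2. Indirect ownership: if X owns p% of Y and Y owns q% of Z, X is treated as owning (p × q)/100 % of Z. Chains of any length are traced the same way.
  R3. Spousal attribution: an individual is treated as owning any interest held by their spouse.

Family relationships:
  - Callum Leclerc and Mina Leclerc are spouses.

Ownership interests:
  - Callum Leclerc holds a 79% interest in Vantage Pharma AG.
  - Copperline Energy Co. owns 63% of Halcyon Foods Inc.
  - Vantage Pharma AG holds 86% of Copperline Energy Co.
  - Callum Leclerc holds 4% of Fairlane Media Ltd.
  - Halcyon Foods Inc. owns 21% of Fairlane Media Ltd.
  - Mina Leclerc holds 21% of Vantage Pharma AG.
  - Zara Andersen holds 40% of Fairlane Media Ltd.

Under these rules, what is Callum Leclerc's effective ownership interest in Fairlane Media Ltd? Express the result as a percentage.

By spousal attribution (R3), Callum Leclerc is treated as also owning Mina Leclerc's interest in Vantage Pharma AG, giving 79% + 21% = 100%.
Chain via Vantage Pharma AG → Copperline Energy Co. → Halcyon Foods Inc. (R2): 100% × 86% × 63% × 21% = 11.3778% of Fairlane Media Ltd.
Direct interest in Fairlane Media Ltd: 4%.
Aggregating (R1): 11.3778% + 4% = 15.3778%.

15.3778%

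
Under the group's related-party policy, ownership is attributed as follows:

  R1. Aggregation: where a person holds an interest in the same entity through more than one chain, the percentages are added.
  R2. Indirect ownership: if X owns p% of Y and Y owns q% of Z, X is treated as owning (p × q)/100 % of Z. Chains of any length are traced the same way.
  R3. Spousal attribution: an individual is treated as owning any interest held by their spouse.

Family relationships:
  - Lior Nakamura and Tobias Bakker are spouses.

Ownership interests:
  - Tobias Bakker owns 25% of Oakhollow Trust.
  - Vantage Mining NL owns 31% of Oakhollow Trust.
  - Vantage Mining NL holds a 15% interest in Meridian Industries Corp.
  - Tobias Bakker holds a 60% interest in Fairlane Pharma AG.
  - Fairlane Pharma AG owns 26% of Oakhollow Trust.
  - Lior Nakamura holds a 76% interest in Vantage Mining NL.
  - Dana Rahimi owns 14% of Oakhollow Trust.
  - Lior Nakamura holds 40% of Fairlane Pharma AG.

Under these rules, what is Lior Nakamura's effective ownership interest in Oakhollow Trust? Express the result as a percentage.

74.56%

By spousal attribution (R3), Lior Nakamura is treated as also owning Tobias Bakker's interest in Fairlane Pharma AG, giving 40% + 60% = 100%.
By spousal attribution (R3), Lior Nakamura is treated as owning Tobias Bakker's 25% interest in Oakhollow Trust.
Chain via Vantage Mining NL (R2): 76% × 31% = 23.56% of Oakhollow Trust.
Chain via Fairlane Pharma AG (R2): 100% × 26% = 26% of Oakhollow Trust.
Direct interest in Oakhollow Trust: 25%.
Aggregating (R1): 23.56% + 26% + 25% = 74.56%.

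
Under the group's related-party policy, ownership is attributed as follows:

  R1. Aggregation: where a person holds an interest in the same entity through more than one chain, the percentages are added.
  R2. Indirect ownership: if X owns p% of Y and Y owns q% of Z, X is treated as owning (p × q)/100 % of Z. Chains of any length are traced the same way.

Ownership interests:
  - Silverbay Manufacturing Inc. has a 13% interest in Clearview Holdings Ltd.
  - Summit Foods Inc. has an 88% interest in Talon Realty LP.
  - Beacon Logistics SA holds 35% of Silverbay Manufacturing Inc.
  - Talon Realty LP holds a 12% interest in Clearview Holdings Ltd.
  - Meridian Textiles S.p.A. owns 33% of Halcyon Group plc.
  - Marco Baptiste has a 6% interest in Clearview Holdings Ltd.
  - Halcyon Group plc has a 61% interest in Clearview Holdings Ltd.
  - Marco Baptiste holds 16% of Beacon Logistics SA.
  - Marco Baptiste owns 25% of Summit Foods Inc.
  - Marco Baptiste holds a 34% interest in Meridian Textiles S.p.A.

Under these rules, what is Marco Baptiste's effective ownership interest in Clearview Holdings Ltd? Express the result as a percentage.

Chain via Meridian Textiles S.p.A. → Halcyon Group plc (R2): 34% × 33% × 61% = 6.8442% of Clearview Holdings Ltd.
Chain via Summit Foods Inc. → Talon Realty LP (R2): 25% × 88% × 12% = 2.64% of Clearview Holdings Ltd.
Chain via Beacon Logistics SA → Silverbay Manufacturing Inc. (R2): 16% × 35% × 13% = 0.728% of Clearview Holdings Ltd.
Direct interest in Clearview Holdings Ltd: 6%.
Aggregating (R1): 6.8442% + 2.64% + 0.728% + 6% = 16.2122%.

16.2122%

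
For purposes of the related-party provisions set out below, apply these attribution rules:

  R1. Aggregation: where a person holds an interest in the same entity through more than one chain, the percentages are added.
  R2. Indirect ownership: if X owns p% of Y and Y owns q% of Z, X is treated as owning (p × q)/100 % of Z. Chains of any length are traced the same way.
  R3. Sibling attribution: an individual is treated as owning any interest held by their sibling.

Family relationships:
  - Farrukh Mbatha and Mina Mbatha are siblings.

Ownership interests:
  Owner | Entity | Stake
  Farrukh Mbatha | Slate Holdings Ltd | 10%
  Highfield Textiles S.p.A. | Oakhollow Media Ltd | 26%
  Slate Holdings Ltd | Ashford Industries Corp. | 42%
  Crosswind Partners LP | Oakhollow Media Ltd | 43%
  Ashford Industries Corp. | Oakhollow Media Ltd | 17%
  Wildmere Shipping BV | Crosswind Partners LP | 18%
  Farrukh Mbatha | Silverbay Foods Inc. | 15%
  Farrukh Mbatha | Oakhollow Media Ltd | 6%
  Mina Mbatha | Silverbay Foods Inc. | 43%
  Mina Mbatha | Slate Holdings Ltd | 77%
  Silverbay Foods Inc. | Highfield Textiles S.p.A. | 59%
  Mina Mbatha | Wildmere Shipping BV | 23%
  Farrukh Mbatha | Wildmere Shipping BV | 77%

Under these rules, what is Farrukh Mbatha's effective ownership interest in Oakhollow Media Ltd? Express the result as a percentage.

By sibling attribution (R3), Farrukh Mbatha is treated as also owning Mina Mbatha's interest in Slate Holdings Ltd, giving 10% + 77% = 87%.
By sibling attribution (R3), Farrukh Mbatha is treated as also owning Mina Mbatha's interest in Wildmere Shipping BV, giving 77% + 23% = 100%.
By sibling attribution (R3), Farrukh Mbatha is treated as also owning Mina Mbatha's interest in Silverbay Foods Inc, giving 15% + 43% = 58%.
Chain via Slate Holdings Ltd → Ashford Industries Corp. (R2): 87% × 42% × 17% = 6.2118% of Oakhollow Media Ltd.
Chain via Wildmere Shipping BV → Crosswind Partners LP (R2): 100% × 18% × 43% = 7.74% of Oakhollow Media Ltd.
Chain via Silverbay Foods Inc. → Highfield Textiles S.p.A. (R2): 58% × 59% × 26% = 8.8972% of Oakhollow Media Ltd.
Direct interest in Oakhollow Media Ltd: 6%.
Aggregating (R1): 6.2118% + 7.74% + 8.8972% + 6% = 28.849%.

28.849%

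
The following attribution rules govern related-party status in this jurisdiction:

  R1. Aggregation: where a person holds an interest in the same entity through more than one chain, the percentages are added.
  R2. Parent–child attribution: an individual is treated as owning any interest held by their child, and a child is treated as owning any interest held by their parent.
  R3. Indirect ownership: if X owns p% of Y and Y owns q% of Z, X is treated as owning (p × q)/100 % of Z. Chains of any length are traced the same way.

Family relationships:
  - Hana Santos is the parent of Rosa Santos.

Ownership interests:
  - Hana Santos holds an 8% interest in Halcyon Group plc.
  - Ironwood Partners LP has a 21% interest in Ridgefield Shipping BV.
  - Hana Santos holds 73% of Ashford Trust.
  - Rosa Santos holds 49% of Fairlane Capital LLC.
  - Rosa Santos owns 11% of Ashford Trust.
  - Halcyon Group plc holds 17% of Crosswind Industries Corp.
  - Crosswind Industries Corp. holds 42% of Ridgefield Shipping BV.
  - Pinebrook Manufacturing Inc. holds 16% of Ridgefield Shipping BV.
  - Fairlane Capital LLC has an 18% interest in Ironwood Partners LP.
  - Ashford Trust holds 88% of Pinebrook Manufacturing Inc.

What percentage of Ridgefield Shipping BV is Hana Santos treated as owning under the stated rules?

14.2506%

By parent–child attribution (R2), Hana Santos is treated as also owning Rosa Santos's interest in Ashford Trust, giving 73% + 11% = 84%.
By parent–child attribution (R2), Hana Santos is treated as owning Rosa Santos's 49% interest in Fairlane Capital LLC.
Chain via Ashford Trust → Pinebrook Manufacturing Inc. (R3): 84% × 88% × 16% = 11.8272% of Ridgefield Shipping BV.
Chain via Halcyon Group plc → Crosswind Industries Corp. (R3): 8% × 17% × 42% = 0.5712% of Ridgefield Shipping BV.
Chain via Fairlane Capital LLC → Ironwood Partners LP (R3): 49% × 18% × 21% = 1.8522% of Ridgefield Shipping BV.
Aggregating (R1): 11.8272% + 0.5712% + 1.8522% = 14.2506%.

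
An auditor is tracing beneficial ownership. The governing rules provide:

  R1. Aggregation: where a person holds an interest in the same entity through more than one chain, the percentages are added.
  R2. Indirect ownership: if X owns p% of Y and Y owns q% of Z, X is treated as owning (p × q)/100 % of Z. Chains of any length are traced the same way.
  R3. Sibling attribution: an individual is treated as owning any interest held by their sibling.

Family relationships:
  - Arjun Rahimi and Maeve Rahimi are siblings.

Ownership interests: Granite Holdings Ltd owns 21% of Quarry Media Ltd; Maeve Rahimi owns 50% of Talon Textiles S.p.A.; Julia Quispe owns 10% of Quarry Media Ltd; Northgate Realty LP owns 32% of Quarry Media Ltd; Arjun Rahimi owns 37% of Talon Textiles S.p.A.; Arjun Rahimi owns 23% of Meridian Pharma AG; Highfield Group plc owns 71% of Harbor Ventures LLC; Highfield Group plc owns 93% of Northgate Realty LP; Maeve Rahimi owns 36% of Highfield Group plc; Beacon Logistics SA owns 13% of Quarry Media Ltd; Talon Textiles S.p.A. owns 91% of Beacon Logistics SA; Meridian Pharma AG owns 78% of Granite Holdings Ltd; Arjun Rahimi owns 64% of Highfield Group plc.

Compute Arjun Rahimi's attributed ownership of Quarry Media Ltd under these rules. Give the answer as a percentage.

43.8195%

By sibling attribution (R3), Arjun Rahimi is treated as also owning Maeve Rahimi's interest in Talon Textiles S.p.A, giving 37% + 50% = 87%.
By sibling attribution (R3), Arjun Rahimi is treated as also owning Maeve Rahimi's interest in Highfield Group plc, giving 64% + 36% = 100%.
Chain via Talon Textiles S.p.A. → Beacon Logistics SA (R2): 87% × 91% × 13% = 10.2921% of Quarry Media Ltd.
Chain via Highfield Group plc → Northgate Realty LP (R2): 100% × 93% × 32% = 29.76% of Quarry Media Ltd.
Chain via Meridian Pharma AG → Granite Holdings Ltd (R2): 23% × 78% × 21% = 3.7674% of Quarry Media Ltd.
Aggregating (R1): 10.2921% + 29.76% + 3.7674% = 43.8195%.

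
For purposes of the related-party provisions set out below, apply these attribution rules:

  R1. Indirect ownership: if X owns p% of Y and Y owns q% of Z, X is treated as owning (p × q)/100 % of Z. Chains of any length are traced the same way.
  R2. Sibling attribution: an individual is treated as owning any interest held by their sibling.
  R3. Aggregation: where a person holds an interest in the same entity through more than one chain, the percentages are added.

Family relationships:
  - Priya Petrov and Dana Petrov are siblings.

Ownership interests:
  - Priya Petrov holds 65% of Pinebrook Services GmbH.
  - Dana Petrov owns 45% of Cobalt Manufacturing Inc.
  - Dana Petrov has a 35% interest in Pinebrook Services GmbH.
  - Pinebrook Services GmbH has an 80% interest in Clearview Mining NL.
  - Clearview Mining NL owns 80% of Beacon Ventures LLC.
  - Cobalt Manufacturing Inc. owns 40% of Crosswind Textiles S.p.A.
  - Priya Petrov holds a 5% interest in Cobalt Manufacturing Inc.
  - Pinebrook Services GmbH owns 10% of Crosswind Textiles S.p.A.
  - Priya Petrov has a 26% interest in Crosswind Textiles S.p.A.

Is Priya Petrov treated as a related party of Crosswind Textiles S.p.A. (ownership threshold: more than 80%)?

No

By sibling attribution (R2), Priya Petrov is treated as also owning Dana Petrov's interest in Pinebrook Services GmbH, giving 65% + 35% = 100%.
By sibling attribution (R2), Priya Petrov is treated as also owning Dana Petrov's interest in Cobalt Manufacturing Inc, giving 5% + 45% = 50%.
Chain via Pinebrook Services GmbH (R1): 100% × 10% = 10% of Crosswind Textiles S.p.A.
Chain via Cobalt Manufacturing Inc. (R1): 50% × 40% = 20% of Crosswind Textiles S.p.A.
Direct interest in Crosswind Textiles S.p.A: 26%.
Aggregating (R3): 10% + 20% + 26% = 56%.
56% does not exceed the 80% threshold, so Priya is not a related party to Crosswind Textiles S.p.A.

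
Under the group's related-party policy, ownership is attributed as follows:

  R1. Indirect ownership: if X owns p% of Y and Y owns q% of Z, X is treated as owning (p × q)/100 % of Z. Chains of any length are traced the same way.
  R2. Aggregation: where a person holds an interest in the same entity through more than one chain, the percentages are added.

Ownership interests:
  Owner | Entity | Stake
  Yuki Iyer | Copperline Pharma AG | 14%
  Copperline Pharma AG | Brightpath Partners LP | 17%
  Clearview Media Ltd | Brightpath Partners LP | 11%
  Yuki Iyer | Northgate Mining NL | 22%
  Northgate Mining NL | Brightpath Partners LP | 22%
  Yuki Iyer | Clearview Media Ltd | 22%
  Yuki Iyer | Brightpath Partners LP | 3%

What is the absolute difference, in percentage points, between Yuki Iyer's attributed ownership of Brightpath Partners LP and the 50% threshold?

Chain via Copperline Pharma AG (R1): 14% × 17% = 2.38% of Brightpath Partners LP.
Chain via Northgate Mining NL (R1): 22% × 22% = 4.84% of Brightpath Partners LP.
Chain via Clearview Media Ltd (R1): 22% × 11% = 2.42% of Brightpath Partners LP.
Direct interest in Brightpath Partners LP: 3%.
Aggregating (R2): 2.38% + 4.84% + 2.42% + 3% = 12.64%.
12.64% falls short of the 50% threshold by 37.36 percentage points.

37.36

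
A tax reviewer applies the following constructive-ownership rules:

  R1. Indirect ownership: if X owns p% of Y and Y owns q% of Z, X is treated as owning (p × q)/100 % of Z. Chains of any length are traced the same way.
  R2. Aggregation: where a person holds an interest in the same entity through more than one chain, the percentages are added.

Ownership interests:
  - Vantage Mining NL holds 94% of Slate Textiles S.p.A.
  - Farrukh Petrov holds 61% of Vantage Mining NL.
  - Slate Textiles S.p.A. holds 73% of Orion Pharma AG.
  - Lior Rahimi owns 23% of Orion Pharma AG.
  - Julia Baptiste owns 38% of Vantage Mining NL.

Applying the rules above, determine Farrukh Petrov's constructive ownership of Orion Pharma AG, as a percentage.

Chain via Vantage Mining NL → Slate Textiles S.p.A. (R1): 61% × 94% × 73% = 41.8582% of Orion Pharma AG.

41.8582%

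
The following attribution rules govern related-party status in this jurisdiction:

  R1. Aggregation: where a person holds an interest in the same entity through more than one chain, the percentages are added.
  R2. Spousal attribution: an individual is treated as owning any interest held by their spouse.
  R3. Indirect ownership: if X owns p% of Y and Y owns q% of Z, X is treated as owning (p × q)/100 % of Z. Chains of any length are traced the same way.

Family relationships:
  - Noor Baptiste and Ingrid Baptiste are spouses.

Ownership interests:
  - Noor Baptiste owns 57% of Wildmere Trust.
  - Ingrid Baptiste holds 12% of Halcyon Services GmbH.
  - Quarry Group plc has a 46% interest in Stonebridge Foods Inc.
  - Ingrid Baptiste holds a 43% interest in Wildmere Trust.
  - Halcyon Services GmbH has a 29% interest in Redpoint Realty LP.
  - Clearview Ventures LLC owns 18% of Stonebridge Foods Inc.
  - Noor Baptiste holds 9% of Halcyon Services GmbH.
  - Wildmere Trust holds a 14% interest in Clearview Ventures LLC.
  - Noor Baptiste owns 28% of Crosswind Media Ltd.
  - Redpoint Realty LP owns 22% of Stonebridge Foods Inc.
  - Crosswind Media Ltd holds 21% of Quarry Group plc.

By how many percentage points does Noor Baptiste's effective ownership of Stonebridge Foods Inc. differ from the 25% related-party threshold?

18.4354

By spousal attribution (R2), Noor Baptiste is treated as also owning Ingrid Baptiste's interest in Halcyon Services GmbH, giving 9% + 12% = 21%.
By spousal attribution (R2), Noor Baptiste is treated as also owning Ingrid Baptiste's interest in Wildmere Trust, giving 57% + 43% = 100%.
Chain via Halcyon Services GmbH → Redpoint Realty LP (R3): 21% × 29% × 22% = 1.3398% of Stonebridge Foods Inc.
Chain via Crosswind Media Ltd → Quarry Group plc (R3): 28% × 21% × 46% = 2.7048% of Stonebridge Foods Inc.
Chain via Wildmere Trust → Clearview Ventures LLC (R3): 100% × 14% × 18% = 2.52% of Stonebridge Foods Inc.
Aggregating (R1): 1.3398% + 2.7048% + 2.52% = 6.5646%.
6.5646% falls short of the 25% threshold by 18.4354 percentage points.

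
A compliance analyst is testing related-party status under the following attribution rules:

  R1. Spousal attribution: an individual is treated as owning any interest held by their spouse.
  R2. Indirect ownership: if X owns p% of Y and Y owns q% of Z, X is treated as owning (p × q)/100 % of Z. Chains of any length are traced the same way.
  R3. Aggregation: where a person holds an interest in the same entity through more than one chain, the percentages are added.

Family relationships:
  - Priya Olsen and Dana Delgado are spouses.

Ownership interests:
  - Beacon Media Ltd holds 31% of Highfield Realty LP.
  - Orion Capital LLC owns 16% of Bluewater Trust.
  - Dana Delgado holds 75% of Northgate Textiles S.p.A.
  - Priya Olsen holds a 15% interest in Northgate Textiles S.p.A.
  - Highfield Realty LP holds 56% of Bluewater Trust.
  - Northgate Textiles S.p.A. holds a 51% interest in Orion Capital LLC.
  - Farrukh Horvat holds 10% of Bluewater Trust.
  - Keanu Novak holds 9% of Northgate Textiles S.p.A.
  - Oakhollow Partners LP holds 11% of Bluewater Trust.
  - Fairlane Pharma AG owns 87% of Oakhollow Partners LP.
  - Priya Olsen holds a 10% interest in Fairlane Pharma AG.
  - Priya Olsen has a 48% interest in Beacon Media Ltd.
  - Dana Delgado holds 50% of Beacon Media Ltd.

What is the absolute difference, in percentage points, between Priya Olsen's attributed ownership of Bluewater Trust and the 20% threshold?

5.3138

By spousal attribution (R1), Priya Olsen is treated as also owning Dana Delgado's interest in Beacon Media Ltd, giving 48% + 50% = 98%.
By spousal attribution (R1), Priya Olsen is treated as also owning Dana Delgado's interest in Northgate Textiles S.p.A, giving 15% + 75% = 90%.
Chain via Beacon Media Ltd → Highfield Realty LP (R2): 98% × 31% × 56% = 17.0128% of Bluewater Trust.
Chain via Fairlane Pharma AG → Oakhollow Partners LP (R2): 10% × 87% × 11% = 0.957% of Bluewater Trust.
Chain via Northgate Textiles S.p.A. → Orion Capital LLC (R2): 90% × 51% × 16% = 7.344% of Bluewater Trust.
Aggregating (R3): 17.0128% + 0.957% + 7.344% = 25.3138%.
25.3138% exceeds the 20% threshold by 5.3138 percentage points.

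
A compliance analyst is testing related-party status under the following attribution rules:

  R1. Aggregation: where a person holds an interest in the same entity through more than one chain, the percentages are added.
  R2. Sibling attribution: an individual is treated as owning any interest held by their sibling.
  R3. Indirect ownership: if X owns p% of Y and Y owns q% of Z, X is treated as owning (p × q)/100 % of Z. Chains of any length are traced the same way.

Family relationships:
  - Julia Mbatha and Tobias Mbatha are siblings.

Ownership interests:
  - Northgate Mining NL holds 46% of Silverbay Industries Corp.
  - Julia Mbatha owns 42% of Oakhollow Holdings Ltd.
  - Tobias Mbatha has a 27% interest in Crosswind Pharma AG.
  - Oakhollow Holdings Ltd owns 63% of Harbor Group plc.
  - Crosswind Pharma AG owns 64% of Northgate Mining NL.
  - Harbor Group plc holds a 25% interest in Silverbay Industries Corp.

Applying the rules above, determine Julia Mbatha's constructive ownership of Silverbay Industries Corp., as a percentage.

By sibling attribution (R2), Julia Mbatha is treated as owning Tobias Mbatha's 27% interest in Crosswind Pharma AG.
Chain via Oakhollow Holdings Ltd → Harbor Group plc (R3): 42% × 63% × 25% = 6.615% of Silverbay Industries Corp.
Chain via Crosswind Pharma AG → Northgate Mining NL (R3): 27% × 64% × 46% = 7.9488% of Silverbay Industries Corp.
Aggregating (R1): 6.615% + 7.9488% = 14.5638%.

14.5638%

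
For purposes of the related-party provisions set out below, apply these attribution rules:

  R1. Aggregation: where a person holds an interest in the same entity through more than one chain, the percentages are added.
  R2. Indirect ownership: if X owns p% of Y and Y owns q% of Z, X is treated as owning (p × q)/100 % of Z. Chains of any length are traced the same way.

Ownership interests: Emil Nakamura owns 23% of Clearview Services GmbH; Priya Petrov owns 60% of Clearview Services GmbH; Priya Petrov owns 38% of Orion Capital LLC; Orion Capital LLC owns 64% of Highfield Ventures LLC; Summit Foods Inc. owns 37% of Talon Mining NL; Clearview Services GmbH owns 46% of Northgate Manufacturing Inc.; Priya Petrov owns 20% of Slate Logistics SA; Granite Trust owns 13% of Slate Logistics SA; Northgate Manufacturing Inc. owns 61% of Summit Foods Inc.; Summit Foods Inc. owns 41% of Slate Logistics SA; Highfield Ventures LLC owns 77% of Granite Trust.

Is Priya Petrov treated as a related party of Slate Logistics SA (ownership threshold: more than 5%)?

Yes

Chain via Clearview Services GmbH → Northgate Manufacturing Inc. → Summit Foods Inc. (R2): 60% × 46% × 61% × 41% = 6.90276% of Slate Logistics SA.
Chain via Orion Capital LLC → Highfield Ventures LLC → Granite Trust (R2): 38% × 64% × 77% × 13% = 2.434432% of Slate Logistics SA.
Direct interest in Slate Logistics SA: 20%.
Aggregating (R1): 6.90276% + 2.434432% + 20% = 29.337192%.
29.337192% exceeds the 5% threshold, so Priya is a related party to Slate Logistics SA.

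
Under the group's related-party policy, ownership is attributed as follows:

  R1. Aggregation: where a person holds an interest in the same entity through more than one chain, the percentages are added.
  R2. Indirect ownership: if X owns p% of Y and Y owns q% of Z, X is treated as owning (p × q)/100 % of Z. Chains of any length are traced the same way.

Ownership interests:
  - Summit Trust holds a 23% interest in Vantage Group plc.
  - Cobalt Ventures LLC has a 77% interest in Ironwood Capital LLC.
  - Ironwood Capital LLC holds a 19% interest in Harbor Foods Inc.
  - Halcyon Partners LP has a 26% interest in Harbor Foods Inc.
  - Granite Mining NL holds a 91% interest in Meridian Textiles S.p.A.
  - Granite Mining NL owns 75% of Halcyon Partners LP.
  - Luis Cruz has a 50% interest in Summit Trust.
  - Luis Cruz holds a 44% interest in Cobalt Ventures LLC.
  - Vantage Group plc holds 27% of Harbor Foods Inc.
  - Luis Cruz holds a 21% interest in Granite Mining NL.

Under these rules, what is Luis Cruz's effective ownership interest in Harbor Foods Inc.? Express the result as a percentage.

13.6372%

Chain via Cobalt Ventures LLC → Ironwood Capital LLC (R2): 44% × 77% × 19% = 6.4372% of Harbor Foods Inc.
Chain via Summit Trust → Vantage Group plc (R2): 50% × 23% × 27% = 3.105% of Harbor Foods Inc.
Chain via Granite Mining NL → Halcyon Partners LP (R2): 21% × 75% × 26% = 4.095% of Harbor Foods Inc.
Aggregating (R1): 6.4372% + 3.105% + 4.095% = 13.6372%.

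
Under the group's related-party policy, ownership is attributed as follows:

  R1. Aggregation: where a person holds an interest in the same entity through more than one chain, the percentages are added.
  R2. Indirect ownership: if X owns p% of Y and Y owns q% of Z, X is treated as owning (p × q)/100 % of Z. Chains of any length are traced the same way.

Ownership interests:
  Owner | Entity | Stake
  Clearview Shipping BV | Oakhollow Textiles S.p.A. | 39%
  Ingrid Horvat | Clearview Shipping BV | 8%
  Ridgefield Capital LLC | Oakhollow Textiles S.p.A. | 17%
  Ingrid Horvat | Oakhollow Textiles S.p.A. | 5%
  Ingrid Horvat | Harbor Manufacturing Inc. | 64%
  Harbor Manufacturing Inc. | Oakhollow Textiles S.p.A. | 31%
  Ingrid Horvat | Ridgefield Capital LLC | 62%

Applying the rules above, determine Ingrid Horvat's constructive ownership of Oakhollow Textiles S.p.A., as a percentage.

38.5%

Chain via Clearview Shipping BV (R2): 8% × 39% = 3.12% of Oakhollow Textiles S.p.A.
Chain via Harbor Manufacturing Inc. (R2): 64% × 31% = 19.84% of Oakhollow Textiles S.p.A.
Chain via Ridgefield Capital LLC (R2): 62% × 17% = 10.54% of Oakhollow Textiles S.p.A.
Direct interest in Oakhollow Textiles S.p.A: 5%.
Aggregating (R1): 3.12% + 19.84% + 10.54% + 5% = 38.5%.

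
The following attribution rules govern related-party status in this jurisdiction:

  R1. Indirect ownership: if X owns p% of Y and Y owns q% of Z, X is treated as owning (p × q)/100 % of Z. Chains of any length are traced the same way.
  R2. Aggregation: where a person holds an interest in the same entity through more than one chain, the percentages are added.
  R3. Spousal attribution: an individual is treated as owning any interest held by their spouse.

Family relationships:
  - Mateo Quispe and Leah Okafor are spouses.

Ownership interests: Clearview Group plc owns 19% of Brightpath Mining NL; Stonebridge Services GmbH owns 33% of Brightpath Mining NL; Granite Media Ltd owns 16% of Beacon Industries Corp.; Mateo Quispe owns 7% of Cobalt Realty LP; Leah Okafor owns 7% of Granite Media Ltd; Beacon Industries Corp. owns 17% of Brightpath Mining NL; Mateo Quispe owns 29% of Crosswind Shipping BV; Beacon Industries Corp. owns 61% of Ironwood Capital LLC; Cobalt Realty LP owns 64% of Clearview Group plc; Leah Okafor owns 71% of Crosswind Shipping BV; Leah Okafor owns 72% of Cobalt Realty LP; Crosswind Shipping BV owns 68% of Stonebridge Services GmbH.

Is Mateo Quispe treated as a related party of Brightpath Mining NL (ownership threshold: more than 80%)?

By spousal attribution (R3), Mateo Quispe is treated as also owning Leah Okafor's interest in Cobalt Realty LP, giving 7% + 72% = 79%.
By spousal attribution (R3), Mateo Quispe is treated as also owning Leah Okafor's interest in Crosswind Shipping BV, giving 29% + 71% = 100%.
By spousal attribution (R3), Mateo Quispe is treated as owning Leah Okafor's 7% interest in Granite Media Ltd.
Chain via Cobalt Realty LP → Clearview Group plc (R1): 79% × 64% × 19% = 9.6064% of Brightpath Mining NL.
Chain via Crosswind Shipping BV → Stonebridge Services GmbH (R1): 100% × 68% × 33% = 22.44% of Brightpath Mining NL.
Chain via Granite Media Ltd → Beacon Industries Corp. (R1): 7% × 16% × 17% = 0.1904% of Brightpath Mining NL.
Aggregating (R2): 9.6064% + 22.44% + 0.1904% = 32.2368%.
32.2368% does not exceed the 80% threshold, so Mateo is not a related party to Brightpath Mining NL.

No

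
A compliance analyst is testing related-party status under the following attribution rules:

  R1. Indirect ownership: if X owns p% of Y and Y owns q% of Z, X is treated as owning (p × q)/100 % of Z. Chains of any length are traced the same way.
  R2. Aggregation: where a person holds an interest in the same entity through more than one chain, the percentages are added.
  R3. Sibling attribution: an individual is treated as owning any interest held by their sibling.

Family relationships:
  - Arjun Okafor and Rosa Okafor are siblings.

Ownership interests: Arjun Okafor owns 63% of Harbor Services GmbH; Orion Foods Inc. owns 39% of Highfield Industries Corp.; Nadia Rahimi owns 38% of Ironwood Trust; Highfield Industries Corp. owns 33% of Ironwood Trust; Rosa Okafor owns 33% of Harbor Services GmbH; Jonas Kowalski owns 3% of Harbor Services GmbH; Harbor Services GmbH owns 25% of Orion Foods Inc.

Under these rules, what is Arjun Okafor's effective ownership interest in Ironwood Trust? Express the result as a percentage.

By sibling attribution (R3), Arjun Okafor is treated as also owning Rosa Okafor's interest in Harbor Services GmbH, giving 63% + 33% = 96%.
Chain via Harbor Services GmbH → Orion Foods Inc. → Highfield Industries Corp. (R1): 96% × 25% × 39% × 33% = 3.0888% of Ironwood Trust.

3.0888%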